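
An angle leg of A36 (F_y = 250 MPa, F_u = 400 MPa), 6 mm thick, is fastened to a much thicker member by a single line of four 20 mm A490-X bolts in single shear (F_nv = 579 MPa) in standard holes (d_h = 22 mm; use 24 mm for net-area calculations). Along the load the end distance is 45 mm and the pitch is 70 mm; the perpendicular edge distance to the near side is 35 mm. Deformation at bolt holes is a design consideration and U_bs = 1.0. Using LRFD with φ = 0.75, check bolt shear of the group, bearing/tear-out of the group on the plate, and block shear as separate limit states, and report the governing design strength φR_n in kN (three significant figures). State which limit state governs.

Bolt shear: A_b = π·20²/4 = 314.2 mm²; R_n = 579 × 314.2 × 4 × 1 / 1000 = 727.6 kN → 0.75 × 727.6 = 546 kN.
Bearing: edge l_c = 34, r_n = 97.92 kN; interior l_c = 48, r_n = 115.2 kN; R_n = 97.92 + 3·115.2 = 443.5 kN → 333 kN.
Block shear: A_gv = 1530, A_nv = 1026, A_nt = 138 mm²; R_n = min(0.6F_uA_nv, 0.6F_yA_gv) + U_bs·F_u·A_nt = 284.7 kN → 214 kN.
Block shear governs: 214 kN.

214 kN (block shear governs)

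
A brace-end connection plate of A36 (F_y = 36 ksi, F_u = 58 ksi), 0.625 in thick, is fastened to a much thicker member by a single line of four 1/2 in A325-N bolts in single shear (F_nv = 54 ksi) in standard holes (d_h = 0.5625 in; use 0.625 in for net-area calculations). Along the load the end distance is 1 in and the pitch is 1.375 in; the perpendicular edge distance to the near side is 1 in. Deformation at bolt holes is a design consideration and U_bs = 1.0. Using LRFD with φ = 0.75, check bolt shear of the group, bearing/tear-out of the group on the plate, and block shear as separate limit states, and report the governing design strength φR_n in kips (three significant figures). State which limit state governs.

31.8 kips (bolt shear governs)

Bolt shear: A_b = π·0.5²/4 = 0.1963 in²; R_n = 54 × 0.1963 × 4 × 1 = 42.41 kips → 0.75 × 42.41 = 31.8 kips.
Bearing: edge l_c = 0.7188, r_n = 31.27 kips; interior l_c = 0.8125, r_n = 35.34 kips; R_n = 31.27 + 3·35.34 = 137.3 kips → 103 kips.
Block shear: A_gv = 3.203, A_nv = 1.836, A_nt = 0.4297 in²; R_n = min(0.6F_uA_nv, 0.6F_yA_gv) + U_bs·F_u·A_nt = 88.81 kips → 66.6 kips.
Bolt shear governs: 31.8 kips.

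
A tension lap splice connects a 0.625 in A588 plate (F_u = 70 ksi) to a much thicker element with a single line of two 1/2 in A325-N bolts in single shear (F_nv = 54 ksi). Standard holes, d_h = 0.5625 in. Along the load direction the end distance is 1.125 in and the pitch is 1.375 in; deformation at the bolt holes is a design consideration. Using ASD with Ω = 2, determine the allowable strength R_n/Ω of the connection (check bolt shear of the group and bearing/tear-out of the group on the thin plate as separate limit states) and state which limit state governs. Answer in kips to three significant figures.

Bolt shear: A_b = π·0.5²/4 = 0.1963 in²; R_n = 54 × 0.1963 × 2 × 1 = 21.21 kips → 21.21 / 2 = 10.6 kips.
Bearing (1.2 l_c t F_u ≤ 2.4 d t F_u): upper limit = 2.4·0.5·0.625·70 = 52.5 kips.
  Edge l_c = 1.125 − 0.5625/2 = 0.8438 → r_n = 44.3 kips; interior l_c = 1.375 − 0.5625 = 0.8125 → r_n = 42.66 kips.
  R_n,bearing = 1·44.3 + 1·42.66 = 86.95 kips → 86.95 / 2 = 43.5 kips.
Bolt shear governs: 10.6 kips.

10.6 kips (bolt shear governs)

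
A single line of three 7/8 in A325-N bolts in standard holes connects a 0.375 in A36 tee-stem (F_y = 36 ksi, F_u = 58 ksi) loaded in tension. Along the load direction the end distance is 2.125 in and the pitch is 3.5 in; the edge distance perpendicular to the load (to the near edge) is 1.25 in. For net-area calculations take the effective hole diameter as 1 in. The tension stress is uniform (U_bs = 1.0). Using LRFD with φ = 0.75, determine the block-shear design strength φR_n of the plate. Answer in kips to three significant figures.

Shear plane L_v = 2.125 + 2·3.5 = 9.125 in; A_gv = 9.125 × 0.375 = 3.422 in².
A_nv = (9.125 − 2.5·1) × 0.375 = 2.484 in².
A_nt = (1.25 − 0.5·1) × 0.375 = 0.2812 in².
0.6 F_u A_nv = 86.46 kips; 0.6 F_y A_gv = 73.91 kips → shear yielding governs the shear term.
R_n = 73.91 + 1.0 × 58 × 0.2812 = 90.22 kips.
Design strength φR_n = 0.75 × 90.22 = 67.7 kips.

67.7 kips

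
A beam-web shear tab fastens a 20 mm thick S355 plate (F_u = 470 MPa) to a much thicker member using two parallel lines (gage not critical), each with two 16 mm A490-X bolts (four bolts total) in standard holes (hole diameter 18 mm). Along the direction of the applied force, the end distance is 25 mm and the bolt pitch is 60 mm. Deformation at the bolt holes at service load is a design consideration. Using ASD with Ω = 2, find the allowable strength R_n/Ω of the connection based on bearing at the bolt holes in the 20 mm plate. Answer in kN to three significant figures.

541 kN

Per bolt r_n = 1.2 l_c t F_u ≤ 2.4 d t F_u; upper limit = 2.4 × 16 × 20 × 470 / 1000 = 361 kN.
Edge bolt: l_c = 25 − 18/2 = 16 mm → 1.2 × 16 × 20 × 470 / 1000 = 180.5 → r_n = 180.5 kN.
Interior bolts: l_c = 60 − 18 = 42 mm → 1.2 × 42 × 20 × 470 / 1000 = 473.8 → r_n = 361 kN.
R_n = 2 × 180.5 + 2 × 361 = 1083 kN.
Allowable strength R_n/Ω = 1083 / 2 = 541 kN.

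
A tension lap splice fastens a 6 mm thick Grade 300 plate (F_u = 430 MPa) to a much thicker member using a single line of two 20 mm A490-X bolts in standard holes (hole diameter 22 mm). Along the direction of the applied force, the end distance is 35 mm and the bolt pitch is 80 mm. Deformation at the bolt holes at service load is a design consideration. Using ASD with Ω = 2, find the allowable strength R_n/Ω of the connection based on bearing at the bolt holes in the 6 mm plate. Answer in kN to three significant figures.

99.1 kN

Per bolt r_n = 1.2 l_c t F_u ≤ 2.4 d t F_u; upper limit = 2.4 × 20 × 6 × 430 / 1000 = 123.8 kN.
Edge bolt: l_c = 35 − 22/2 = 24 mm → 1.2 × 24 × 6 × 430 / 1000 = 74.3 → r_n = 74.3 kN.
Interior bolts: l_c = 80 − 22 = 58 mm → 1.2 × 58 × 6 × 430 / 1000 = 179.6 → r_n = 123.8 kN.
R_n = 1 × 74.3 + 1 × 123.8 = 198.1 kN.
Allowable strength R_n/Ω = 198.1 / 2 = 99.1 kN.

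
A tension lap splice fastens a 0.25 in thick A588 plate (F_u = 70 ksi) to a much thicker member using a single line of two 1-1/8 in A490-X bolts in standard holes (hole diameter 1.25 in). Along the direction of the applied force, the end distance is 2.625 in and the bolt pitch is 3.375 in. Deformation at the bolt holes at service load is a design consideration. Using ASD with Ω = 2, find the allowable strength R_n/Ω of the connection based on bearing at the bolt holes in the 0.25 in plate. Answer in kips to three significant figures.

43.3 kips

Per bolt r_n = 1.2 l_c t F_u ≤ 2.4 d t F_u; upper limit = 2.4 × 1.125 × 0.25 × 70 = 47.25 kips.
Edge bolt: l_c = 2.625 − 1.25/2 = 2 in → 1.2 × 2 × 0.25 × 70 = 42 → r_n = 42 kips.
Interior bolts: l_c = 3.375 − 1.25 = 2.125 in → 1.2 × 2.125 × 0.25 × 70 = 44.62 → r_n = 44.62 kips.
R_n = 1 × 42 + 1 × 44.62 = 86.62 kips.
Allowable strength R_n/Ω = 86.62 / 2 = 43.3 kips.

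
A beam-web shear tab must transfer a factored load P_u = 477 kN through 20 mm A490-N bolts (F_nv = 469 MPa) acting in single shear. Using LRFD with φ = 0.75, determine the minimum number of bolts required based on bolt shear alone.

A_b = π·20²/4 = 314.2 mm².
Per-bolt design strength φR_n = 0.75 × 469 × 314.2 × 1 / 1000 = 110.5 kN.
n ≥ 477 / 110.5 = 4.317 → use 5 bolts.

5 bolts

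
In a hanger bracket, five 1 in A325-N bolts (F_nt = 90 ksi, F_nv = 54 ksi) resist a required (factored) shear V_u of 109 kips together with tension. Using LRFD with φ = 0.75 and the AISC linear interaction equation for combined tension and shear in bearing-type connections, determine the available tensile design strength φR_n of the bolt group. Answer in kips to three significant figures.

163 kips

A_b = π·1²/4 = 0.7854 in²; f_rv = 109 / (5 × 0.7854) = 27.76 ksi.
F'_nt = 1.3 F_nt − (F_nt / φF_nv) f_rv = 1.3·90 − (90/(0.75·54))·27.76 = 55.32 ksi, capped at F_nt → F'_nt = 55.32 ksi.
R_n = F'_nt · A_b · n = 55.32 × 0.7854 × 5 = 217.2 kips.
Design strength φR_n = 0.75 × 217.2 = 163 kips.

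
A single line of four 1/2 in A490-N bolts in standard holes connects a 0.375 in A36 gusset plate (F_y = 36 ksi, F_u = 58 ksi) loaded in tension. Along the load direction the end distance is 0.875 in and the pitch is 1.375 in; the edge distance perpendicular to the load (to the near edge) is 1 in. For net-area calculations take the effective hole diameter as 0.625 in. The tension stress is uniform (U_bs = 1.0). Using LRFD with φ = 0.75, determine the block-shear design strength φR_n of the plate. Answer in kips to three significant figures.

38.7 kips

Shear plane L_v = 0.875 + 3·1.375 = 5 in; A_gv = 5 × 0.375 = 1.875 in².
A_nv = (5 − 3.5·0.625) × 0.375 = 1.055 in².
A_nt = (1 − 0.5·0.625) × 0.375 = 0.2578 in².
0.6 F_u A_nv = 36.7 kips; 0.6 F_y A_gv = 40.5 kips → shear rupture governs the shear term.
R_n = 36.7 + 1.0 × 58 × 0.2578 = 51.66 kips.
Design strength φR_n = 0.75 × 51.66 = 38.7 kips.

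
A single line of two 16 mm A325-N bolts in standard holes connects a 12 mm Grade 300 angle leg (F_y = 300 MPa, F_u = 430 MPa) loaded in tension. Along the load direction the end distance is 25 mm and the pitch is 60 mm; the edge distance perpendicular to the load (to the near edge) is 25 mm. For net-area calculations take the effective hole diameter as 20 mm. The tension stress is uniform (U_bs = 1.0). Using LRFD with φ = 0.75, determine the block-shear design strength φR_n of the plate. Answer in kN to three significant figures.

186 kN

Shear plane L_v = 25 + 1·60 = 85 mm; A_gv = 85 × 12 = 1020 mm².
A_nv = (85 − 1.5·20) × 12 = 660 mm².
A_nt = (25 − 0.5·20) × 12 = 180 mm².
0.6 F_u A_nv = 170.3 kN; 0.6 F_y A_gv = 183.6 kN → shear rupture governs the shear term.
R_n = 170.3 + 1.0 × 430 × 180 / 1000 = 247.7 kN.
Design strength φR_n = 0.75 × 247.7 = 186 kN.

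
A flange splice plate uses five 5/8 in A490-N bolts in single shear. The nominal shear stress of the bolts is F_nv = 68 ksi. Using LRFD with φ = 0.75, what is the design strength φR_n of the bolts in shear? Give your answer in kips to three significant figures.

78.2 kips

A_b = π × 0.625² / 4 = 0.3068 in².
R_n = F_nv · A_b · n · n_s = 68 × 0.3068 × 5 × 1 = 104.3 kips.
Design strength φR_n = 0.75 × 104.3 = 78.2 kips.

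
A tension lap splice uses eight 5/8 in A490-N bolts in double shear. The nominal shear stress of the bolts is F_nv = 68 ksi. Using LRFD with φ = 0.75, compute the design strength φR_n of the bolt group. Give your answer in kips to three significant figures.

A_b = π × 0.625² / 4 = 0.3068 in².
R_n = F_nv · A_b · n · n_s = 68 × 0.3068 × 8 × 2 = 333.8 kips.
Design strength φR_n = 0.75 × 333.8 = 250 kips.

250 kips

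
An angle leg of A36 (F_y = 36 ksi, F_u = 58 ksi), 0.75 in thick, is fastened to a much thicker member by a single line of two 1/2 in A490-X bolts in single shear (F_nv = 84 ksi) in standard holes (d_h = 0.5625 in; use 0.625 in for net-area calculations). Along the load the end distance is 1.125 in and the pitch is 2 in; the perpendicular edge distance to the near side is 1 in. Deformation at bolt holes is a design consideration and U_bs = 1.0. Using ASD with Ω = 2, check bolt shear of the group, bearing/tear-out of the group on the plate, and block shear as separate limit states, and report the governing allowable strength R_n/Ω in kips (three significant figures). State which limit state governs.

16.5 kips (bolt shear governs)

Bolt shear: A_b = π·0.5²/4 = 0.1963 in²; R_n = 84 × 0.1963 × 2 × 1 = 32.99 kips → 32.99 / 2 = 16.5 kips.
Bearing: edge l_c = 0.8438, r_n = 44.04 kips; interior l_c = 1.438, r_n = 52.2 kips; R_n = 44.04 + 1·52.2 = 96.24 kips → 48.1 kips.
Block shear: A_gv = 2.344, A_nv = 1.641, A_nt = 0.5156 in²; R_n = min(0.6F_uA_nv, 0.6F_yA_gv) + U_bs·F_u·A_nt = 80.53 kips → 40.3 kips.
Bolt shear governs: 16.5 kips.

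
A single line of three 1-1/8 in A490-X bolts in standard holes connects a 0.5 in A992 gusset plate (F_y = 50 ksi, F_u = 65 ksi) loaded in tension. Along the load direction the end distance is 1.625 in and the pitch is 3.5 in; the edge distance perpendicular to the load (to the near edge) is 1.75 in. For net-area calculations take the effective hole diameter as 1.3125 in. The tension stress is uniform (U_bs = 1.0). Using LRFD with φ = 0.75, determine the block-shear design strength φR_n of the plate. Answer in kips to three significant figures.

Shear plane L_v = 1.625 + 2·3.5 = 8.625 in; A_gv = 8.625 × 0.5 = 4.312 in².
A_nv = (8.625 − 2.5·1.3125) × 0.5 = 2.672 in².
A_nt = (1.75 − 0.5·1.3125) × 0.5 = 0.5469 in².
0.6 F_u A_nv = 104.2 kips; 0.6 F_y A_gv = 129.4 kips → shear rupture governs the shear term.
R_n = 104.2 + 1.0 × 65 × 0.5469 = 139.8 kips.
Design strength φR_n = 0.75 × 139.8 = 105 kips.

105 kips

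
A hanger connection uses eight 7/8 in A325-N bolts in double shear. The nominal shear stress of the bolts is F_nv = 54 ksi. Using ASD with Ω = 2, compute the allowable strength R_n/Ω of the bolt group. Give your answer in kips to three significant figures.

260 kips

A_b = π × 0.875² / 4 = 0.6013 in².
R_n = F_nv · A_b · n · n_s = 54 × 0.6013 × 8 × 2 = 519.5 kips.
Allowable strength R_n/Ω = 519.5 / 2 = 260 kips.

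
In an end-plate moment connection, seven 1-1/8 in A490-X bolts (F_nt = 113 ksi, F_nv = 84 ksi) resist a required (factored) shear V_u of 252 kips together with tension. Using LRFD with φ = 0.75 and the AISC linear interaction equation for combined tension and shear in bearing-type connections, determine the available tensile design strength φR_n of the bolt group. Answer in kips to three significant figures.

428 kips

A_b = π·1.125²/4 = 0.994 in²; f_rv = 252 / (7 × 0.994) = 36.22 ksi.
F'_nt = 1.3 F_nt − (F_nt / φF_nv) f_rv = 1.3·113 − (113/(0.75·84))·36.22 = 81.94 ksi, capped at F_nt → F'_nt = 81.94 ksi.
R_n = F'_nt · A_b · n = 81.94 × 0.994 × 7 = 570.2 kips.
Design strength φR_n = 0.75 × 570.2 = 428 kips.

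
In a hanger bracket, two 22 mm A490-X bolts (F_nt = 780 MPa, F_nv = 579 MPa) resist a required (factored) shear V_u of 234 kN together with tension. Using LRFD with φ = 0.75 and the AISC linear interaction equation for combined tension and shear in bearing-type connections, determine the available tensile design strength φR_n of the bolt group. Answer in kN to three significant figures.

263 kN

A_b = π·22²/4 = 380.1 mm²; f_rv = 234 × 1000 / (2 × 380.1) = 307.8 MPa.
F'_nt = 1.3 F_nt − (F_nt / φF_nv) f_rv = 1.3·780 − (780/(0.75·579))·307.8 = 461.2 MPa, capped at F_nt → F'_nt = 461.2 MPa.
R_n = F'_nt · A_b · n = 461.2 × 380.1 × 2 / 1000 = 350.6 kN.
Design strength φR_n = 0.75 × 350.6 = 263 kN.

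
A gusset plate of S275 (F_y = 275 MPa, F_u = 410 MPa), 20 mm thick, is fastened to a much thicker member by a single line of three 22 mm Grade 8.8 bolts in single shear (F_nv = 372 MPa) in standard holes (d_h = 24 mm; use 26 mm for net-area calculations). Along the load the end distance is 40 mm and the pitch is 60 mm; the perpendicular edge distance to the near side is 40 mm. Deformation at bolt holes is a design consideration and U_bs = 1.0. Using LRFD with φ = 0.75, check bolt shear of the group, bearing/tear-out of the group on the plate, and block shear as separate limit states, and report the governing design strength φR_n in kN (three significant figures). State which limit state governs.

318 kN (bolt shear governs)

Bolt shear: A_b = π·22²/4 = 380.1 mm²; R_n = 372 × 380.1 × 3 × 1 / 1000 = 424.2 kN → 0.75 × 424.2 = 318 kN.
Bearing: edge l_c = 28, r_n = 275.5 kN; interior l_c = 36, r_n = 354.2 kN; R_n = 275.5 + 2·354.2 = 984 kN → 738 kN.
Block shear: A_gv = 3200, A_nv = 1900, A_nt = 540 mm²; R_n = min(0.6F_uA_nv, 0.6F_yA_gv) + U_bs·F_u·A_nt = 688.8 kN → 517 kN.
Bolt shear governs: 318 kN.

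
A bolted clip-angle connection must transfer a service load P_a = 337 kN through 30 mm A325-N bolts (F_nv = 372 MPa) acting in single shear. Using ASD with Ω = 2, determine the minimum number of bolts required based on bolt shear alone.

3 bolts

A_b = π·30²/4 = 706.9 mm².
Per-bolt allowable strength R_n/Ω = 372 × 706.9 × 1 / 1000 / 2 = 131.5 kN.
n ≥ 337 / 131.5 = 2.563 → use 3 bolts.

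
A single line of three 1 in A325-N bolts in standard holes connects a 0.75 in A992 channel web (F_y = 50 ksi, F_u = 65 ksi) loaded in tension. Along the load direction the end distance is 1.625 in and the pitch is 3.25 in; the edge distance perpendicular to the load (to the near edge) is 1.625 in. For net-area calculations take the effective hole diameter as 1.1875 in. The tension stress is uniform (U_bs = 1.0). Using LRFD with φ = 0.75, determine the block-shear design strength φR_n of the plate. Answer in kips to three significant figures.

151 kips

Shear plane L_v = 1.625 + 2·3.25 = 8.125 in; A_gv = 8.125 × 0.75 = 6.094 in².
A_nv = (8.125 − 2.5·1.1875) × 0.75 = 3.867 in².
A_nt = (1.625 − 0.5·1.1875) × 0.75 = 0.7734 in².
0.6 F_u A_nv = 150.8 kips; 0.6 F_y A_gv = 182.8 kips → shear rupture governs the shear term.
R_n = 150.8 + 1.0 × 65 × 0.7734 = 201.1 kips.
Design strength φR_n = 0.75 × 201.1 = 151 kips.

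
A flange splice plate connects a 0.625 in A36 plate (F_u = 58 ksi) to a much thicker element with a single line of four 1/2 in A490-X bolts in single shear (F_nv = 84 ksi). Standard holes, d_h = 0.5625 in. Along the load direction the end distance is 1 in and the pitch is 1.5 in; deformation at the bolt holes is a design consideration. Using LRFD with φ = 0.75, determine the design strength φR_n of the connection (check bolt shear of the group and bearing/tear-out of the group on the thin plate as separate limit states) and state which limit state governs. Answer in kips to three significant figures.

49.5 kips (bolt shear governs)

Bolt shear: A_b = π·0.5²/4 = 0.1963 in²; R_n = 84 × 0.1963 × 4 × 1 = 65.97 kips → 0.75 × 65.97 = 49.5 kips.
Bearing (1.2 l_c t F_u ≤ 2.4 d t F_u): upper limit = 2.4·0.5·0.625·58 = 43.5 kips.
  Edge l_c = 1 − 0.5625/2 = 0.7188 → r_n = 31.27 kips; interior l_c = 1.5 − 0.5625 = 0.9375 → r_n = 40.78 kips.
  R_n,bearing = 1·31.27 + 3·40.78 = 153.6 kips → 0.75 × 153.6 = 115 kips.
Bolt shear governs: 49.5 kips.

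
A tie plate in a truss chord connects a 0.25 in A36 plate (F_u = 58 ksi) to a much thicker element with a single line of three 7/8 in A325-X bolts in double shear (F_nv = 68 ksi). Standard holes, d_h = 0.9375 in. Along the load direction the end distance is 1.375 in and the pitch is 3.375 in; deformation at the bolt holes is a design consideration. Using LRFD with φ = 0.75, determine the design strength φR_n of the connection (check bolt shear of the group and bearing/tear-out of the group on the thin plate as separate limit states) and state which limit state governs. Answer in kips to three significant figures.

57.5 kips (bearing governs)

Bolt shear: A_b = π·0.875²/4 = 0.6013 in²; R_n = 68 × 0.6013 × 3 × 2 = 245.3 kips → 0.75 × 245.3 = 184 kips.
Bearing (1.2 l_c t F_u ≤ 2.4 d t F_u): upper limit = 2.4·0.875·0.25·58 = 30.45 kips.
  Edge l_c = 1.375 − 0.9375/2 = 0.9062 → r_n = 15.77 kips; interior l_c = 3.375 − 0.9375 = 2.438 → r_n = 30.45 kips.
  R_n,bearing = 1·15.77 + 2·30.45 = 76.67 kips → 0.75 × 76.67 = 57.5 kips.
Bearing governs: 57.5 kips.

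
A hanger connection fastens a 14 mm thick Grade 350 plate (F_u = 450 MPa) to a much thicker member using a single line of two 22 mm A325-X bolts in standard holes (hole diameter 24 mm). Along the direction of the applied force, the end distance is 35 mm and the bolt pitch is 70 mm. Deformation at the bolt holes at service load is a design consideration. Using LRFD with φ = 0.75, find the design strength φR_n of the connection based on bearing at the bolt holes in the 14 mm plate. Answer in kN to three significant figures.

380 kN

Per bolt r_n = 1.2 l_c t F_u ≤ 2.4 d t F_u; upper limit = 2.4 × 22 × 14 × 450 / 1000 = 332.6 kN.
Edge bolt: l_c = 35 − 24/2 = 23 mm → 1.2 × 23 × 14 × 450 / 1000 = 173.9 → r_n = 173.9 kN.
Interior bolts: l_c = 70 − 24 = 46 mm → 1.2 × 46 × 14 × 450 / 1000 = 347.8 → r_n = 332.6 kN.
R_n = 1 × 173.9 + 1 × 332.6 = 506.5 kN.
Design strength φR_n = 0.75 × 506.5 = 380 kN.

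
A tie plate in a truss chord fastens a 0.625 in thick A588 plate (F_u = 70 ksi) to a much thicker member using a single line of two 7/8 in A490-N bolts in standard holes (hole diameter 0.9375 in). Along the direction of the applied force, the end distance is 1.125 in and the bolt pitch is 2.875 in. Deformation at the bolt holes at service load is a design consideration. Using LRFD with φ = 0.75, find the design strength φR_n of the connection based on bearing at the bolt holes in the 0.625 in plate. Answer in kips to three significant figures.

94.7 kips

Per bolt r_n = 1.2 l_c t F_u ≤ 2.4 d t F_u; upper limit = 2.4 × 0.875 × 0.625 × 70 = 91.88 kips.
Edge bolt: l_c = 1.125 − 0.9375/2 = 0.6562 in → 1.2 × 0.6562 × 0.625 × 70 = 34.45 → r_n = 34.45 kips.
Interior bolts: l_c = 2.875 − 0.9375 = 1.938 in → 1.2 × 1.938 × 0.625 × 70 = 101.7 → r_n = 91.88 kips.
R_n = 1 × 34.45 + 1 × 91.88 = 126.3 kips.
Design strength φR_n = 0.75 × 126.3 = 94.7 kips.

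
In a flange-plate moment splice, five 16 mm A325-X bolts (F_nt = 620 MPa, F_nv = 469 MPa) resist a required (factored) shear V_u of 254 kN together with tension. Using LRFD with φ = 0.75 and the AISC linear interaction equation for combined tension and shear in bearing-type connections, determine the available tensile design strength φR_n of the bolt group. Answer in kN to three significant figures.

272 kN

A_b = π·16²/4 = 201.1 mm²; f_rv = 254 × 1000 / (5 × 201.1) = 252.7 MPa.
F'_nt = 1.3 F_nt − (F_nt / φF_nv) f_rv = 1.3·620 − (620/(0.75·469))·252.7 = 360.7 MPa, capped at F_nt → F'_nt = 360.7 MPa.
R_n = F'_nt · A_b · n = 360.7 × 201.1 × 5 / 1000 = 362.6 kN.
Design strength φR_n = 0.75 × 362.6 = 272 kN.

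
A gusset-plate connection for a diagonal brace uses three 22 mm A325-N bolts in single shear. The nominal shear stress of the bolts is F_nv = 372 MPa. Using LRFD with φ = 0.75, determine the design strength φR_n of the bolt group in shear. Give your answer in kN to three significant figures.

A_b = π × 22² / 4 = 380.1 mm².
R_n = F_nv · A_b · n · n_s = 372 × 380.1 × 3 × 1 / 1000 = 424.2 kN.
Design strength φR_n = 0.75 × 424.2 = 318 kN.

318 kN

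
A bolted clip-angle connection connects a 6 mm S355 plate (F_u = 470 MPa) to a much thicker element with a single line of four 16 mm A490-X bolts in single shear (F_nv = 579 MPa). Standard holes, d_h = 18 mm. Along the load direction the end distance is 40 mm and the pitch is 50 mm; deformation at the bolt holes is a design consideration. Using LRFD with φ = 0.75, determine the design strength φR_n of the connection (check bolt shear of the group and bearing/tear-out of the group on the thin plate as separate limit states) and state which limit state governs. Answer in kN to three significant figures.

322 kN (bearing governs)

Bolt shear: A_b = π·16²/4 = 201.1 mm²; R_n = 579 × 201.1 × 4 × 1 / 1000 = 465.7 kN → 0.75 × 465.7 = 349 kN.
Bearing (1.2 l_c t F_u ≤ 2.4 d t F_u): upper limit = 2.4·16·6·470 / 1000 = 108.3 kN.
  Edge l_c = 40 − 18/2 = 31 → r_n = 104.9 kN; interior l_c = 50 − 18 = 32 → r_n = 108.3 kN.
  R_n,bearing = 1·104.9 + 3·108.3 = 429.8 kN → 0.75 × 429.8 = 322 kN.
Bearing governs: 322 kN.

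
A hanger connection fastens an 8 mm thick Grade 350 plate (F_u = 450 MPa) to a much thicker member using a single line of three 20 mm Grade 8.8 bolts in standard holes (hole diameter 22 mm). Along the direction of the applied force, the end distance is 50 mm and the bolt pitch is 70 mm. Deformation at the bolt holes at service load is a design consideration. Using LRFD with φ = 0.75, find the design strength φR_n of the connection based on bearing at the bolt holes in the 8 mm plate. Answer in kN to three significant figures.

Per bolt r_n = 1.2 l_c t F_u ≤ 2.4 d t F_u; upper limit = 2.4 × 20 × 8 × 450 / 1000 = 172.8 kN.
Edge bolt: l_c = 50 − 22/2 = 39 mm → 1.2 × 39 × 8 × 450 / 1000 = 168.5 → r_n = 168.5 kN.
Interior bolts: l_c = 70 − 22 = 48 mm → 1.2 × 48 × 8 × 450 / 1000 = 207.4 → r_n = 172.8 kN.
R_n = 1 × 168.5 + 2 × 172.8 = 514.1 kN.
Design strength φR_n = 0.75 × 514.1 = 386 kN.

386 kN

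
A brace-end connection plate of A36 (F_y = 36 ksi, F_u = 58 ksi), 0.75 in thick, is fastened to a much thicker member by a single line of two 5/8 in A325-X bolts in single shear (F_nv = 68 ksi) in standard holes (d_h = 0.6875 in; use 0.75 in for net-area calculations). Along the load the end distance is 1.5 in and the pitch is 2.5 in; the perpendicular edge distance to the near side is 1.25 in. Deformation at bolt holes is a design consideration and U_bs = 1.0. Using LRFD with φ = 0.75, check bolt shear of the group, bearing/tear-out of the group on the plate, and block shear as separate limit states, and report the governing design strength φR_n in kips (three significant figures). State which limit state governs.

31.3 kips (bolt shear governs)

Bolt shear: A_b = π·0.625²/4 = 0.3068 in²; R_n = 68 × 0.3068 × 2 × 1 = 41.72 kips → 0.75 × 41.72 = 31.3 kips.
Bearing: edge l_c = 1.156, r_n = 60.36 kips; interior l_c = 1.812, r_n = 65.25 kips; R_n = 60.36 + 1·65.25 = 125.6 kips → 94.2 kips.
Block shear: A_gv = 3, A_nv = 2.156, A_nt = 0.6562 in²; R_n = min(0.6F_uA_nv, 0.6F_yA_gv) + U_bs·F_u·A_nt = 102.9 kips → 77.1 kips.
Bolt shear governs: 31.3 kips.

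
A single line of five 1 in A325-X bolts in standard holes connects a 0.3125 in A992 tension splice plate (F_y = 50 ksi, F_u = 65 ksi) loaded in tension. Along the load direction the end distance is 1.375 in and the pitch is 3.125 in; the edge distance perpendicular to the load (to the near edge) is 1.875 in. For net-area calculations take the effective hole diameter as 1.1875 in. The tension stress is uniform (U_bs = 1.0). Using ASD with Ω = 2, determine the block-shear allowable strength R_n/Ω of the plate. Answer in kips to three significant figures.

Shear plane L_v = 1.375 + 4·3.125 = 13.88 in; A_gv = 13.88 × 0.3125 = 4.336 in².
A_nv = (13.88 − 4.5·1.1875) × 0.3125 = 2.666 in².
A_nt = (1.875 − 0.5·1.1875) × 0.3125 = 0.4004 in².
0.6 F_u A_nv = 104 kips; 0.6 F_y A_gv = 130.1 kips → shear rupture governs the shear term.
R_n = 104 + 1.0 × 65 × 0.4004 = 130 kips.
Allowable strength R_n/Ω = 130 / 2 = 65 kips.

65 kips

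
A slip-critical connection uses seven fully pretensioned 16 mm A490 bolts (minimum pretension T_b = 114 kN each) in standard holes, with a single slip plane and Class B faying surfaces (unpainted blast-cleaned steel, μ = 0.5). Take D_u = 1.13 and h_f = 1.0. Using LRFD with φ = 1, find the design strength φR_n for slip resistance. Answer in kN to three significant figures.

451 kN

R_n = μ · D_u · h_f · T_b · n_s · n_b = 0.5 × 1.13 × 1.0 × 114 × 1 × 7 = 450.9 kN.
Design strength φR_n = 1 × 450.9 = 451 kN.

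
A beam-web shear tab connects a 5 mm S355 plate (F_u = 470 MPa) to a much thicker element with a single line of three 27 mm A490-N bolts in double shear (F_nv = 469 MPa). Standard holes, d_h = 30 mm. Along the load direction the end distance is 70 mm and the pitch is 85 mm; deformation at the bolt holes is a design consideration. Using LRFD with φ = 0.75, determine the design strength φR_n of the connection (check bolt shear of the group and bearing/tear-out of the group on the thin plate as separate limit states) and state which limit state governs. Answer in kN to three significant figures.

343 kN (bearing governs)

Bolt shear: A_b = π·27²/4 = 572.6 mm²; R_n = 469 × 572.6 × 3 × 2 / 1000 = 1611 kN → 0.75 × 1611 = 1210 kN.
Bearing (1.2 l_c t F_u ≤ 2.4 d t F_u): upper limit = 2.4·27·5·470 / 1000 = 152.3 kN.
  Edge l_c = 70 − 30/2 = 55 → r_n = 152.3 kN; interior l_c = 85 − 30 = 55 → r_n = 152.3 kN.
  R_n,bearing = 1·152.3 + 2·152.3 = 456.8 kN → 0.75 × 456.8 = 343 kN.
Bearing governs: 343 kN.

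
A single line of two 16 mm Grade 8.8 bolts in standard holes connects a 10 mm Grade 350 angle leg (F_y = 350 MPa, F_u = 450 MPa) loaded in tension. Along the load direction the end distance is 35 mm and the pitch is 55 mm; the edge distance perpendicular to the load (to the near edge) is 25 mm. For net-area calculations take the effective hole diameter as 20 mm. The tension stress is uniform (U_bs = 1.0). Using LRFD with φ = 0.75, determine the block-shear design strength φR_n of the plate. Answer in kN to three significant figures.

172 kN

Shear plane L_v = 35 + 1·55 = 90 mm; A_gv = 90 × 10 = 900 mm².
A_nv = (90 − 1.5·20) × 10 = 600 mm².
A_nt = (25 − 0.5·20) × 10 = 150 mm².
0.6 F_u A_nv = 162 kN; 0.6 F_y A_gv = 189 kN → shear rupture governs the shear term.
R_n = 162 + 1.0 × 450 × 150 / 1000 = 229.5 kN.
Design strength φR_n = 0.75 × 229.5 = 172 kN.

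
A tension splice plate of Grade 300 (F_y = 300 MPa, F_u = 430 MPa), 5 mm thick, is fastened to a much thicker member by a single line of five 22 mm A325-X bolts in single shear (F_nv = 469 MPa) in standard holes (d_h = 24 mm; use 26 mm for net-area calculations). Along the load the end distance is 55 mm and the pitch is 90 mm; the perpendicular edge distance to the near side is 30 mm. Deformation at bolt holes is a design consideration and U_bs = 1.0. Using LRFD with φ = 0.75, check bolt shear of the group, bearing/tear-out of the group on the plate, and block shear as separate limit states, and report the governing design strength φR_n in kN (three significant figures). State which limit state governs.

Bolt shear: A_b = π·22²/4 = 380.1 mm²; R_n = 469 × 380.1 × 5 × 1 / 1000 = 891.4 kN → 0.75 × 891.4 = 669 kN.
Bearing: edge l_c = 43, r_n = 110.9 kN; interior l_c = 66, r_n = 113.5 kN; R_n = 110.9 + 4·113.5 = 565 kN → 424 kN.
Block shear: A_gv = 2075, A_nv = 1490, A_nt = 85 mm²; R_n = min(0.6F_uA_nv, 0.6F_yA_gv) + U_bs·F_u·A_nt = 410.1 kN → 308 kN.
Block shear governs: 308 kN.

308 kN (block shear governs)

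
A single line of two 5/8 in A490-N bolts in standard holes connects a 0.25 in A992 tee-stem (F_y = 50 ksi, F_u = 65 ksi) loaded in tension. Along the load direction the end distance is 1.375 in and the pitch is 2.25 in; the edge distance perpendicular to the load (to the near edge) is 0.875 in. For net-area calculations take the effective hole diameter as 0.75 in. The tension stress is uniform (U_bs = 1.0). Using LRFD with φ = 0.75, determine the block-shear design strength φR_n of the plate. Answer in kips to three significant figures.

24.4 kips

Shear plane L_v = 1.375 + 1·2.25 = 3.625 in; A_gv = 3.625 × 0.25 = 0.9062 in².
A_nv = (3.625 − 1.5·0.75) × 0.25 = 0.625 in².
A_nt = (0.875 − 0.5·0.75) × 0.25 = 0.125 in².
0.6 F_u A_nv = 24.38 kips; 0.6 F_y A_gv = 27.19 kips → shear rupture governs the shear term.
R_n = 24.38 + 1.0 × 65 × 0.125 = 32.5 kips.
Design strength φR_n = 0.75 × 32.5 = 24.4 kips.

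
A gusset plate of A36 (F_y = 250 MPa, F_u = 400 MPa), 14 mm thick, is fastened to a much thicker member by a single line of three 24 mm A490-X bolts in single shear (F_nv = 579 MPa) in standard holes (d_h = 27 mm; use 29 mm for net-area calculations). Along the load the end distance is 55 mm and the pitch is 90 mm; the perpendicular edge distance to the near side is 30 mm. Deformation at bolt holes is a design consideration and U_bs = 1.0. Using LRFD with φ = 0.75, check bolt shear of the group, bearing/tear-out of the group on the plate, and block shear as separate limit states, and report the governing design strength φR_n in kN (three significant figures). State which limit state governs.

435 kN (block shear governs)

Bolt shear: A_b = π·24²/4 = 452.4 mm²; R_n = 579 × 452.4 × 3 × 1 / 1000 = 785.8 kN → 0.75 × 785.8 = 589 kN.
Bearing: edge l_c = 41.5, r_n = 278.9 kN; interior l_c = 63, r_n = 322.6 kN; R_n = 278.9 + 2·322.6 = 924 kN → 693 kN.
Block shear: A_gv = 3290, A_nv = 2275, A_nt = 217 mm²; R_n = min(0.6F_uA_nv, 0.6F_yA_gv) + U_bs·F_u·A_nt = 580.3 kN → 435 kN.
Block shear governs: 435 kN.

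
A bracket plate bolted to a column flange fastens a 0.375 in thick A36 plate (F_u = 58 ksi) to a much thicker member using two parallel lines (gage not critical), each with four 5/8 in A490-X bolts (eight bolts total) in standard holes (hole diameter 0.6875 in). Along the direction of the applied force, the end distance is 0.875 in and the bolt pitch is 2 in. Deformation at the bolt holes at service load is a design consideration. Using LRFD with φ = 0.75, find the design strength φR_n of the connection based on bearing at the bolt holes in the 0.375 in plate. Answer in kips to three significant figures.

Per bolt r_n = 1.2 l_c t F_u ≤ 2.4 d t F_u; upper limit = 2.4 × 0.625 × 0.375 × 58 = 32.62 kips.
Edge bolt: l_c = 0.875 − 0.6875/2 = 0.5312 in → 1.2 × 0.5312 × 0.375 × 58 = 13.87 → r_n = 13.87 kips.
Interior bolts: l_c = 2 − 0.6875 = 1.312 in → 1.2 × 1.312 × 0.375 × 58 = 34.26 → r_n = 32.62 kips.
R_n = 2 × 13.87 + 6 × 32.62 = 223.5 kips.
Design strength φR_n = 0.75 × 223.5 = 168 kips.

168 kips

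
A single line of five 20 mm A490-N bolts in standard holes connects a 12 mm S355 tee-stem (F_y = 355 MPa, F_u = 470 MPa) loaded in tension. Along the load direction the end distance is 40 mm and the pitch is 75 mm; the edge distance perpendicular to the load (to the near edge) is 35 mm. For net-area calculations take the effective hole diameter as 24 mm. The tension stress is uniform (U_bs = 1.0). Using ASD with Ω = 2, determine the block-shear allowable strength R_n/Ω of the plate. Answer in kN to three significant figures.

457 kN

Shear plane L_v = 40 + 4·75 = 340 mm; A_gv = 340 × 12 = 4080 mm².
A_nv = (340 − 4.5·24) × 12 = 2784 mm².
A_nt = (35 − 0.5·24) × 12 = 276 mm².
0.6 F_u A_nv = 785.1 kN; 0.6 F_y A_gv = 869 kN → shear rupture governs the shear term.
R_n = 785.1 + 1.0 × 470 × 276 / 1000 = 914.8 kN.
Allowable strength R_n/Ω = 914.8 / 2 = 457 kN.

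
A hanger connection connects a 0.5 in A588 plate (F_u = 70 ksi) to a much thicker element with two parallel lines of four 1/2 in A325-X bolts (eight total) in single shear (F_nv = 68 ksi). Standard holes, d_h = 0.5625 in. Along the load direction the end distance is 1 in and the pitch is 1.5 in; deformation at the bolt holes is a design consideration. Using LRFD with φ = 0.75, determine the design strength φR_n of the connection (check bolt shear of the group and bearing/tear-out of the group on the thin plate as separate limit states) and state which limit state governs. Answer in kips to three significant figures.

80.1 kips (bolt shear governs)

Bolt shear: A_b = π·0.5²/4 = 0.1963 in²; R_n = 68 × 0.1963 × 8 × 1 = 106.8 kips → 0.75 × 106.8 = 80.1 kips.
Bearing (1.2 l_c t F_u ≤ 2.4 d t F_u): upper limit = 2.4·0.5·0.5·70 = 42 kips.
  Edge l_c = 1 − 0.5625/2 = 0.7188 → r_n = 30.19 kips; interior l_c = 1.5 − 0.5625 = 0.9375 → r_n = 39.38 kips.
  R_n,bearing = 2·30.19 + 6·39.38 = 296.6 kips → 0.75 × 296.6 = 222 kips.
Bolt shear governs: 80.1 kips.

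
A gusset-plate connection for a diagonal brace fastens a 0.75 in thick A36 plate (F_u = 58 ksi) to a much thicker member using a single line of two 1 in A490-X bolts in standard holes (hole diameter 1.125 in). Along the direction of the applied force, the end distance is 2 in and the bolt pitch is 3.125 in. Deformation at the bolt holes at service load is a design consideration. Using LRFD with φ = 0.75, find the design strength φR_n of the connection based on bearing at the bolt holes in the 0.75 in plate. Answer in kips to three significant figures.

135 kips

Per bolt r_n = 1.2 l_c t F_u ≤ 2.4 d t F_u; upper limit = 2.4 × 1 × 0.75 × 58 = 104.4 kips.
Edge bolt: l_c = 2 − 1.125/2 = 1.438 in → 1.2 × 1.438 × 0.75 × 58 = 75.04 → r_n = 75.04 kips.
Interior bolts: l_c = 3.125 − 1.125 = 2 in → 1.2 × 2 × 0.75 × 58 = 104.4 → r_n = 104.4 kips.
R_n = 1 × 75.04 + 1 × 104.4 = 179.4 kips.
Design strength φR_n = 0.75 × 179.4 = 135 kips.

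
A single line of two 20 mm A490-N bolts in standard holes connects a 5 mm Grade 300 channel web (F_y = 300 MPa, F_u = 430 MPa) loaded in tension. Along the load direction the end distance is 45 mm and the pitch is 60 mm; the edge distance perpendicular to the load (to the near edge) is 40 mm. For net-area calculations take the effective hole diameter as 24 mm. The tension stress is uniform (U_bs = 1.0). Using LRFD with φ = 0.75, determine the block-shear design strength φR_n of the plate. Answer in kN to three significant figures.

Shear plane L_v = 45 + 1·60 = 105 mm; A_gv = 105 × 5 = 525 mm².
A_nv = (105 − 1.5·24) × 5 = 345 mm².
A_nt = (40 − 0.5·24) × 5 = 140 mm².
0.6 F_u A_nv = 89.01 kN; 0.6 F_y A_gv = 94.5 kN → shear rupture governs the shear term.
R_n = 89.01 + 1.0 × 430 × 140 / 1000 = 149.2 kN.
Design strength φR_n = 0.75 × 149.2 = 112 kN.

112 kN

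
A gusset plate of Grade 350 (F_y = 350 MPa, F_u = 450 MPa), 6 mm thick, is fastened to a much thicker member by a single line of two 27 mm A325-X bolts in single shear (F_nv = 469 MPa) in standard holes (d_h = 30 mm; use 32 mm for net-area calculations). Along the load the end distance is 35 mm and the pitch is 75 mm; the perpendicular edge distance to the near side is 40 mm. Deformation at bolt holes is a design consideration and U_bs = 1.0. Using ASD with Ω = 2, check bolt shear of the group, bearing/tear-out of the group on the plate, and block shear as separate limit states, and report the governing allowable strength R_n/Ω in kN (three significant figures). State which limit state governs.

82.6 kN (block shear governs)

Bolt shear: A_b = π·27²/4 = 572.6 mm²; R_n = 469 × 572.6 × 2 × 1 / 1000 = 537.1 kN → 537.1 / 2 = 269 kN.
Bearing: edge l_c = 20, r_n = 64.8 kN; interior l_c = 45, r_n = 145.8 kN; R_n = 64.8 + 1·145.8 = 210.6 kN → 105 kN.
Block shear: A_gv = 660, A_nv = 372, A_nt = 144 mm²; R_n = min(0.6F_uA_nv, 0.6F_yA_gv) + U_bs·F_u·A_nt = 165.2 kN → 82.6 kN.
Block shear governs: 82.6 kN.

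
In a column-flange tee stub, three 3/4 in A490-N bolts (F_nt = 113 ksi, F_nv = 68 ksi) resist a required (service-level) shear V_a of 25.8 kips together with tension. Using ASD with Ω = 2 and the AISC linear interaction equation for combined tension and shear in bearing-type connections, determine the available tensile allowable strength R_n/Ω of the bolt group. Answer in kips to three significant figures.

A_b = π·0.75²/4 = 0.4418 in²; f_rv = 25.8 / (3 × 0.4418) = 19.47 ksi.
F'_nt = 1.3 F_nt − (Ω F_nt / F_nv) f_rv = 1.3·113 − (2·113/68)·19.47 = 82.2 ksi, capped at F_nt → F'_nt = 82.2 ksi.
R_n = F'_nt · A_b · n = 82.2 × 0.4418 × 3 = 108.9 kips.
Allowable strength R_n/Ω = 108.9 / 2 = 54.5 kips.

54.5 kips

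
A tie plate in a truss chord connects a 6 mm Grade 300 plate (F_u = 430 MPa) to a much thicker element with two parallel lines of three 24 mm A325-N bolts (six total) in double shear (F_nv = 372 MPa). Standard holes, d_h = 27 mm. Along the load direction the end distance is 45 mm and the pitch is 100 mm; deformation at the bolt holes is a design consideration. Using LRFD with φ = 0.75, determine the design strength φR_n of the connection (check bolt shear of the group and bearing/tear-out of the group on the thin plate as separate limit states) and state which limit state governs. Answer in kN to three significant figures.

Bolt shear: A_b = π·24²/4 = 452.4 mm²; R_n = 372 × 452.4 × 6 × 2 / 1000 = 2019 kN → 0.75 × 2019 = 1510 kN.
Bearing (1.2 l_c t F_u ≤ 2.4 d t F_u): upper limit = 2.4·24·6·430 / 1000 = 148.6 kN.
  Edge l_c = 45 − 27/2 = 31.5 → r_n = 97.52 kN; interior l_c = 100 − 27 = 73 → r_n = 148.6 kN.
  R_n,bearing = 2·97.52 + 4·148.6 = 789.5 kN → 0.75 × 789.5 = 592 kN.
Bearing governs: 592 kN.

592 kN (bearing governs)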